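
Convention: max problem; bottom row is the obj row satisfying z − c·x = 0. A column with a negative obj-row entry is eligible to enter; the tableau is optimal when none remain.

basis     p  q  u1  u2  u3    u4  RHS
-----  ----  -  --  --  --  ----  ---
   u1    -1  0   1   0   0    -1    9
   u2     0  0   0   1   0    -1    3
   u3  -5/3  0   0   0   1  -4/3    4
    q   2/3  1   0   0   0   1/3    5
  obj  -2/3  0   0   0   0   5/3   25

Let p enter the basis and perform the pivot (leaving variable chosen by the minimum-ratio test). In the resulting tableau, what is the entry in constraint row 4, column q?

Ratio test on column p — row 1: entry -1 ≤ 0; row 2: entry 0 ≤ 0; row 3: entry -5/3 ≤ 0; row 4: 5/(2/3) = 15/2. Minimum is 15/2 at row 4 (q leaves); pivot element 2/3.
Divide row 4 by 2/3; eliminate column p from the other rows.
In the new row 4, the q entry is the old entry divided by the pivot: 1/(2/3) = 3/2.

3/2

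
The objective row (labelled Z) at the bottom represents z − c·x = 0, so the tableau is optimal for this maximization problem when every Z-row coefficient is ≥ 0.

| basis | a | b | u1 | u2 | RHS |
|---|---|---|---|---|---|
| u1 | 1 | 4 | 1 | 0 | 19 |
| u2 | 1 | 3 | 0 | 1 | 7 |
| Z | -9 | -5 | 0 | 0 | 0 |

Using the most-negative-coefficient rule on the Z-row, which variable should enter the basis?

Negative Z-row entries: a: -9, b: -5.
The most negative is -9 in column a, so a enters.

a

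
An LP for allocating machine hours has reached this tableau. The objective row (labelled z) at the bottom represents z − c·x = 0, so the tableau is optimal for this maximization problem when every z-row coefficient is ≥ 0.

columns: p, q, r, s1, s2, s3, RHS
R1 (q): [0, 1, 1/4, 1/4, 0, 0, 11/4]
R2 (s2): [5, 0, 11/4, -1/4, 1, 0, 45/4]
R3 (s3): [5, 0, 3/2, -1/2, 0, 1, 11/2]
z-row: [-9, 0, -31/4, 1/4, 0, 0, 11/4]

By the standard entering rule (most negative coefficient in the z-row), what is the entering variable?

p

Negative z-row entries: p: -9, r: -31/4.
The most negative is -9 in column p, so p enters.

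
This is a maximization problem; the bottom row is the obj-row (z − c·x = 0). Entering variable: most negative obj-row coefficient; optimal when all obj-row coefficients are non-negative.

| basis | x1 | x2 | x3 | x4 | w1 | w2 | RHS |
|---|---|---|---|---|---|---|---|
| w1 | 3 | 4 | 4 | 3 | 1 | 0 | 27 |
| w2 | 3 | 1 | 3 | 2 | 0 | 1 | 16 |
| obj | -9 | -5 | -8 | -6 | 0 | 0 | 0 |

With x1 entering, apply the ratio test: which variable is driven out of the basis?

Column x1 entries and ratios — w1: 27/3 = 9; w2: 16/3 = 16/3.
Smallest ratio is 16/3 in the row of w2, so w2 leaves.

w2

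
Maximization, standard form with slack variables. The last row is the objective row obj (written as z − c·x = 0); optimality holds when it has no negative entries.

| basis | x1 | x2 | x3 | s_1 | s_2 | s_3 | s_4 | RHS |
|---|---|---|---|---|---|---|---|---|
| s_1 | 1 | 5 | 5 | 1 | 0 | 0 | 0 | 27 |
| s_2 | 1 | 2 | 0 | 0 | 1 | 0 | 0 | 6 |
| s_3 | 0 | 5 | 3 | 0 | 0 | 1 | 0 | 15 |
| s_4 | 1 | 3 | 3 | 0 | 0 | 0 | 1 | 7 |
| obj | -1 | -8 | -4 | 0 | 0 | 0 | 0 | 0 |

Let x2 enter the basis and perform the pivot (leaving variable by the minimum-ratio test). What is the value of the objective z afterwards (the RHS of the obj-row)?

Ratio test on column x2 — row 1: 27/5 = 27/5; row 2: 6/2 = 3; row 3: 15/5 = 3; row 4: 7/3 = 7/3. Minimum is 7/3 at row 4 (s_4 leaves); pivot element 3.
Pivot on row 4; the obj-row RHS becomes 0 − (-8)·(7/3) = 56/3.

56/3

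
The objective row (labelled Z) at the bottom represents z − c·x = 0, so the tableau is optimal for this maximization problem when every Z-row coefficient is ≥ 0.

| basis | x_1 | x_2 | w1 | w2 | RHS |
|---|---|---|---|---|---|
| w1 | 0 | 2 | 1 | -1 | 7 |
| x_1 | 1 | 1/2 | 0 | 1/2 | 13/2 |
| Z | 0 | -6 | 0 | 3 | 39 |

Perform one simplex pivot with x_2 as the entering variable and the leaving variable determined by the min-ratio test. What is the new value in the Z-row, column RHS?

Ratio test on column x_2 — row 1: 7/2 = 7/2; row 2: (13/2)/(1/2) = 13. Minimum is 7/2 at row 1 (w1 leaves); pivot element 2.
Divide row 1 by 2; eliminate column x_2 from the other rows.
Z-row update in column RHS: 39 − (-6)·(7/2) = 60.

60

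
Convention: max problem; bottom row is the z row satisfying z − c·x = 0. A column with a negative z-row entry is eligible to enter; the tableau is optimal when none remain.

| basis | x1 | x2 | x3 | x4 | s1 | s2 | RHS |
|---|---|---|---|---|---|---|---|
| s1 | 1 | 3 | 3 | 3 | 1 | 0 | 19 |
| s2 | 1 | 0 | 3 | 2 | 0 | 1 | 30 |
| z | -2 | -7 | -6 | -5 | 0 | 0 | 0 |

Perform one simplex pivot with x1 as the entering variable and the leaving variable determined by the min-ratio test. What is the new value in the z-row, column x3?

Ratio test on column x1 — row 1: 19/1 = 19; row 2: 30/1 = 30. Minimum is 19 at row 1 (s1 leaves); pivot element 1.
Divide row 1 by 1; eliminate column x1 from the other rows.
z-row update in column x3: -6 − (-2)·3 = 0.

0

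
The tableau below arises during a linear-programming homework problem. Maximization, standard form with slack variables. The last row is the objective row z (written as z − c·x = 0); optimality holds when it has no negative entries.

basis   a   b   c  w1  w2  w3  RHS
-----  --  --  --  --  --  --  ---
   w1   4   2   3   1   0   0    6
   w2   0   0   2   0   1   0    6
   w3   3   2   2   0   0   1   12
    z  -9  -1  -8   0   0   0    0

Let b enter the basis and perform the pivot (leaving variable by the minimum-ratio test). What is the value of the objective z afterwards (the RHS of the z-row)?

3

Ratio test on column b — row 1: 6/2 = 3; row 2: entry 0 ≤ 0; row 3: 12/2 = 6. Minimum is 3 at row 1 (w1 leaves); pivot element 2.
Pivot on row 1; the z-row RHS becomes 0 − (-1)·3 = 3.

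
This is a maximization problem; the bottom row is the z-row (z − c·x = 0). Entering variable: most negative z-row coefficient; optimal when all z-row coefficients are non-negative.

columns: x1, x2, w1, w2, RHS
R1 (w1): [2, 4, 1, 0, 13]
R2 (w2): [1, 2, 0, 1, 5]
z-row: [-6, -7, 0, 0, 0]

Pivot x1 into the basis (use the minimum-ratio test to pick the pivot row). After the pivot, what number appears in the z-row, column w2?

Ratio test on column x1 — row 1: 13/2 = 13/2; row 2: 5/1 = 5. Minimum is 5 at row 2 (w2 leaves); pivot element 1.
Divide row 2 by 1; eliminate column x1 from the other rows.
z-row update in column w2: 0 − (-6)·1 = 6.

6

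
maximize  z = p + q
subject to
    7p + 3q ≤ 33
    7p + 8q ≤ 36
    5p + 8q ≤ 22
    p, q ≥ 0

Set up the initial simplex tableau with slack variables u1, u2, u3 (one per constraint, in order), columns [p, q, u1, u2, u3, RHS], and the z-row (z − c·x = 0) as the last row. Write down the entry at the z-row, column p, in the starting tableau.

-1

The z-row carries the negated objective coefficients: the p entry is -1.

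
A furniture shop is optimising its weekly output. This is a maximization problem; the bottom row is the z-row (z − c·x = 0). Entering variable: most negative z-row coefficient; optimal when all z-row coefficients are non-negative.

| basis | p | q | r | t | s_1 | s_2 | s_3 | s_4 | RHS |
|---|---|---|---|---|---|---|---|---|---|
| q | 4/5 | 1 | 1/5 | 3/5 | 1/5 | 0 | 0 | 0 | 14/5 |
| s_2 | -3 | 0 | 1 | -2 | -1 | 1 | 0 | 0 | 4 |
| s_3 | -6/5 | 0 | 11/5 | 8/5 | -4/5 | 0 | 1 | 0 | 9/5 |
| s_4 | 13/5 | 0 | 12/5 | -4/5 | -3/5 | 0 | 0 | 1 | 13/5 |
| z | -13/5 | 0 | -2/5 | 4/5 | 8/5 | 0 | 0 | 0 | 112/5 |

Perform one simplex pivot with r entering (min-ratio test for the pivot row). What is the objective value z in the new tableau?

250/11

Ratio test on column r — row 1: (14/5)/(1/5) = 14; row 2: 4/1 = 4; row 3: (9/5)/(11/5) = 9/11; row 4: (13/5)/(12/5) = 13/12. Minimum is 9/11 at row 3 (s_3 leaves); pivot element 11/5.
Pivot on row 3; the z-row RHS becomes 112/5 − (-2/5)·(9/11) = 250/11.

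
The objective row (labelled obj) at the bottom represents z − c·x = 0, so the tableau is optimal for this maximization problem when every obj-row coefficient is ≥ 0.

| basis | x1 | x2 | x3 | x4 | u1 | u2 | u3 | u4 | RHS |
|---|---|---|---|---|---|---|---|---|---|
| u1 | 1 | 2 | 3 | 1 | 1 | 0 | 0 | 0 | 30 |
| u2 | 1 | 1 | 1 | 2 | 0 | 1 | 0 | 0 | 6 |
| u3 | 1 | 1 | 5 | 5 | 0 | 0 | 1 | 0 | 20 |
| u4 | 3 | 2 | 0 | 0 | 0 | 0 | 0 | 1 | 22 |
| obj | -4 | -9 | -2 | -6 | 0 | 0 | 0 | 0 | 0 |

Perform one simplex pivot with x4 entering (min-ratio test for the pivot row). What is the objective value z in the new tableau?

Ratio test on column x4 — row 1: 30/1 = 30; row 2: 6/2 = 3; row 3: 20/5 = 4; row 4: entry 0 ≤ 0. Minimum is 3 at row 2 (u2 leaves); pivot element 2.
Pivot on row 2; the obj-row RHS becomes 0 − (-6)·3 = 18.

18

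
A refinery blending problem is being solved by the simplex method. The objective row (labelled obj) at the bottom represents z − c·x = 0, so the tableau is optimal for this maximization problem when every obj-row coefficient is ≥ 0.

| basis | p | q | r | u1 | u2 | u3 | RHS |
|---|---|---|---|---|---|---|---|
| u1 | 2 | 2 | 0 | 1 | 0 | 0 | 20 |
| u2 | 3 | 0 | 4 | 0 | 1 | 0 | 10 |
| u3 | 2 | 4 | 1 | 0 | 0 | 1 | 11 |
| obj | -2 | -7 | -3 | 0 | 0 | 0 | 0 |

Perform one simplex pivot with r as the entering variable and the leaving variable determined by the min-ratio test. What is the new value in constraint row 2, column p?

Ratio test on column r — row 1: entry 0 ≤ 0; row 2: 10/4 = 5/2; row 3: 11/1 = 11. Minimum is 5/2 at row 2 (u2 leaves); pivot element 4.
Divide row 2 by 4; eliminate column r from the other rows.
In the new row 2, the p entry is the old entry divided by the pivot: 3/4 = 3/4.

3/4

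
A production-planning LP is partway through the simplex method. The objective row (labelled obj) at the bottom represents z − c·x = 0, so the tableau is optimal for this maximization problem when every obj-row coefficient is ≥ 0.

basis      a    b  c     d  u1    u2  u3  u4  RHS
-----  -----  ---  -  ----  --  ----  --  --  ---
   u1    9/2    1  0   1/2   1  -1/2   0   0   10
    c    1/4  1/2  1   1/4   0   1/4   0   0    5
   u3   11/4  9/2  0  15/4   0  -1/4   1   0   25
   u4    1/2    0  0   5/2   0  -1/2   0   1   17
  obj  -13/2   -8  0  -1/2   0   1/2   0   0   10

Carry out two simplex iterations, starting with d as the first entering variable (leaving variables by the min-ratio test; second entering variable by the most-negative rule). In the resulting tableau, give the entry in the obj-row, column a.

-29/18

Ratio test on column d — row 1: 10/(1/2) = 20; row 2: 5/(1/4) = 20; row 3: 25/(15/4) = 20/3; row 4: 17/(5/2) = 34/5. Minimum is 20/3 at row 3 (u3 leaves); pivot element 15/4.
Divide row 3 by 15/4; eliminate column d from the other rows.
Second iteration: most negative obj-row entry is -37/5 in column b, so b enters.
Ratio test on column b — row 1: (20/3)/(2/5) = 50/3; row 2: (10/3)/(1/5) = 50/3; row 3: (20/3)/(6/5) = 50/9; row 4: entry -3 ≤ 0. Minimum is 50/9 at row 3 (d leaves); pivot element 6/5.
Divide row 3 by 6/5; eliminate column b from the other rows.
After both pivots, the entry at the obj-row, column a is -29/18.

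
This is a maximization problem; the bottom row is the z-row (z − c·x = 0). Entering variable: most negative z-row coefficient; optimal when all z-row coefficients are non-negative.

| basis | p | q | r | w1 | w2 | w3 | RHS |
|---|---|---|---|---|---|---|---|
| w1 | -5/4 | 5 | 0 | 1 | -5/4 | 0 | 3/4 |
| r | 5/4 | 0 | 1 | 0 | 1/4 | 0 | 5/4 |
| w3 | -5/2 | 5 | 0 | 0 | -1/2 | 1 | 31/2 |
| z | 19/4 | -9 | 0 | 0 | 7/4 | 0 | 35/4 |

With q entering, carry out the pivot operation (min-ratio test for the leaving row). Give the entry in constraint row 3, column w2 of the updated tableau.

Ratio test on column q — row 1: (3/4)/5 = 3/20; row 2: entry 0 ≤ 0; row 3: (31/2)/5 = 31/10. Minimum is 3/20 at row 1 (w1 leaves); pivot element 5.
Divide row 1 by 5; eliminate column q from the other rows.
Row 3 update in column w2: -1/2 − 5·(-1/4) = 3/4.

3/4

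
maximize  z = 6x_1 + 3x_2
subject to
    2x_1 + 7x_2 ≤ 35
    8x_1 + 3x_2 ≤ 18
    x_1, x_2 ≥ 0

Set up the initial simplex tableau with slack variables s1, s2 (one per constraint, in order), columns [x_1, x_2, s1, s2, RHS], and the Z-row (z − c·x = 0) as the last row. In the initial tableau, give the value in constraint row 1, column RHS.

35

The RHS of constraint 1 is b_1 = 35.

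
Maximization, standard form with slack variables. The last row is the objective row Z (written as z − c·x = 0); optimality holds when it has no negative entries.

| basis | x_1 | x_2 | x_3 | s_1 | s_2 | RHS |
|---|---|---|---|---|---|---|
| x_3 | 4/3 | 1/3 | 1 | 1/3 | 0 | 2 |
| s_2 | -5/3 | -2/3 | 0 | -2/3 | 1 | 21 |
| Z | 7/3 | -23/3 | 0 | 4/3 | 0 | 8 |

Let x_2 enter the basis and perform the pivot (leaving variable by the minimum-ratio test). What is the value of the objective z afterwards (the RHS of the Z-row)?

54

Ratio test on column x_2 — row 1: 2/(1/3) = 6; row 2: entry -2/3 ≤ 0. Minimum is 6 at row 1 (x_3 leaves); pivot element 1/3.
Pivot on row 1; the Z-row RHS becomes 8 − (-23/3)·6 = 54.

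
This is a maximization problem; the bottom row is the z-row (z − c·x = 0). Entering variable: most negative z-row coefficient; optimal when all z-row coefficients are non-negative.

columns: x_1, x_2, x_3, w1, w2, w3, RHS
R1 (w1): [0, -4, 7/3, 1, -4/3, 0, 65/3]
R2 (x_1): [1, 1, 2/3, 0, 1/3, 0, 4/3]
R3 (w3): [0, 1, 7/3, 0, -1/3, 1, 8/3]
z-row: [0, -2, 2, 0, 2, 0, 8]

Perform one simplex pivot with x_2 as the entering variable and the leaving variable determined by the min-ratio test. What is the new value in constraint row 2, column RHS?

Ratio test on column x_2 — row 1: entry -4 ≤ 0; row 2: (4/3)/1 = 4/3; row 3: (8/3)/1 = 8/3. Minimum is 4/3 at row 2 (x_1 leaves); pivot element 1.
Divide row 2 by 1; eliminate column x_2 from the other rows.
In the new row 2, the RHS entry is the old entry divided by the pivot: (4/3)/1 = 4/3.

4/3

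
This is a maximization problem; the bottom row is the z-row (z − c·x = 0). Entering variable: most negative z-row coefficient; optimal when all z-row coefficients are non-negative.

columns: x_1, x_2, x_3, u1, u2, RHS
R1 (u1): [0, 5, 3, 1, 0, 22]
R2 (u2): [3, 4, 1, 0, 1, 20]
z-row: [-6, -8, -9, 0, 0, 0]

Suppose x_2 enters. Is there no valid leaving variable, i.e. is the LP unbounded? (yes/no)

no

Column x_2 has positive entries in row(s) 1, 2, so the ratio test bounds it — not unbounded.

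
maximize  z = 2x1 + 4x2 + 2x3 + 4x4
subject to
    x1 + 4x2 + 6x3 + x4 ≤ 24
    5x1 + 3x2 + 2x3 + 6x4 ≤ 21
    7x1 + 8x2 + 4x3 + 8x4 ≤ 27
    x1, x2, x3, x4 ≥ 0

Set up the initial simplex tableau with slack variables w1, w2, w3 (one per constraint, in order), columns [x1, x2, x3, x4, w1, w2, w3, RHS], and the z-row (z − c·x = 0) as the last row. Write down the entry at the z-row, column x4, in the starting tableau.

-4

The z-row carries the negated objective coefficients: the x4 entry is -4.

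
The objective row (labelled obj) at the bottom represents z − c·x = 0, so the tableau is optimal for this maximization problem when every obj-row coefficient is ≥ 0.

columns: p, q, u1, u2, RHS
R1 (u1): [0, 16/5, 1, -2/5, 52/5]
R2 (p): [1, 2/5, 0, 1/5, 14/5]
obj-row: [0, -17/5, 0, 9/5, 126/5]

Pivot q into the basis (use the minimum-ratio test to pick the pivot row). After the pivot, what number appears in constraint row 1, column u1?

Ratio test on column q — row 1: (52/5)/(16/5) = 13/4; row 2: (14/5)/(2/5) = 7. Minimum is 13/4 at row 1 (u1 leaves); pivot element 16/5.
Divide row 1 by 16/5; eliminate column q from the other rows.
In the new row 1, the u1 entry is the old entry divided by the pivot: 1/(16/5) = 5/16.

5/16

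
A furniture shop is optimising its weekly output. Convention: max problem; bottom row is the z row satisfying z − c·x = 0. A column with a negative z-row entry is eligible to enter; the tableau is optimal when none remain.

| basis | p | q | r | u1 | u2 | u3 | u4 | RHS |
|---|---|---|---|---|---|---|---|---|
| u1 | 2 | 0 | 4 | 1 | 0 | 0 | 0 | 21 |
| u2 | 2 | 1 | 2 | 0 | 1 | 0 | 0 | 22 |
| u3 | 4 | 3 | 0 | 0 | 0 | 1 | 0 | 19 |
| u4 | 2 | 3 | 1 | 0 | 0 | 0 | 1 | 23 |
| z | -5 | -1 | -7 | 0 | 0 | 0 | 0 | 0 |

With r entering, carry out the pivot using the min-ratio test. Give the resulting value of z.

147/4

Ratio test on column r — row 1: 21/4 = 21/4; row 2: 22/2 = 11; row 3: entry 0 ≤ 0; row 4: 23/1 = 23. Minimum is 21/4 at row 1 (u1 leaves); pivot element 4.
Pivot on row 1; the z-row RHS becomes 0 − (-7)·(21/4) = 147/4.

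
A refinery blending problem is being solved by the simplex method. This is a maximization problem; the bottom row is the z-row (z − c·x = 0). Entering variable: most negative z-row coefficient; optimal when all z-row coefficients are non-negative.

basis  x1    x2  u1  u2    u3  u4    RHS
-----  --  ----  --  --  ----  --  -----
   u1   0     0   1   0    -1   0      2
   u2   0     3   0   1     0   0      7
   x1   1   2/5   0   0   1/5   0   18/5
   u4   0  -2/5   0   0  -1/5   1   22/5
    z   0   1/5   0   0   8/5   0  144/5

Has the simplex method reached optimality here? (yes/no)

Every z-row coefficient is ≥ 0, so the tableau is optimal.

yes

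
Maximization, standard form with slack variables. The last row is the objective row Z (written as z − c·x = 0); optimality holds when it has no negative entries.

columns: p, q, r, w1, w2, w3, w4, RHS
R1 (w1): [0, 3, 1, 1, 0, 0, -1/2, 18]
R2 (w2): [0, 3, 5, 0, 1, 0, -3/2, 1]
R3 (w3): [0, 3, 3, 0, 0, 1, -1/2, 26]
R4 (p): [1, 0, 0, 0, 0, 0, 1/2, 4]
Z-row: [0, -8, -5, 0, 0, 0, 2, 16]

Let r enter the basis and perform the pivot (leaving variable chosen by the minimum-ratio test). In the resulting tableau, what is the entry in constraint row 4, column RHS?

Ratio test on column r — row 1: 18/1 = 18; row 2: 1/5 = 1/5; row 3: 26/3 = 26/3; row 4: entry 0 ≤ 0. Minimum is 1/5 at row 2 (w2 leaves); pivot element 5.
Divide row 2 by 5; eliminate column r from the other rows.
Row 4 update in column RHS: 4 − 0·(1/5) = 4.

4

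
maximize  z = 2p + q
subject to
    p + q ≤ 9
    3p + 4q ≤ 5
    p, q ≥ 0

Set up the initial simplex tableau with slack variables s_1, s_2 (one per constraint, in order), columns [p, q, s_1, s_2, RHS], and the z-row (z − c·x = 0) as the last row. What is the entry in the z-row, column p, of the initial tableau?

-2

The z-row carries the negated objective coefficients: the p entry is -2.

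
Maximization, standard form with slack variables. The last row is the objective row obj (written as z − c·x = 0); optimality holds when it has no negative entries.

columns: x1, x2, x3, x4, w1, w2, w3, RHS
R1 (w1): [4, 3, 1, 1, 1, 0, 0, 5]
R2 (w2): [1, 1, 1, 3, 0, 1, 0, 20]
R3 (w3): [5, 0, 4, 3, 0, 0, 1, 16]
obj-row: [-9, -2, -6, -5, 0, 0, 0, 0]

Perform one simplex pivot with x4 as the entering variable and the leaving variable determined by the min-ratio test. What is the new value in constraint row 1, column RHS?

5

Ratio test on column x4 — row 1: 5/1 = 5; row 2: 20/3 = 20/3; row 3: 16/3 = 16/3. Minimum is 5 at row 1 (w1 leaves); pivot element 1.
Divide row 1 by 1; eliminate column x4 from the other rows.
In the new row 1, the RHS entry is the old entry divided by the pivot: 5/1 = 5.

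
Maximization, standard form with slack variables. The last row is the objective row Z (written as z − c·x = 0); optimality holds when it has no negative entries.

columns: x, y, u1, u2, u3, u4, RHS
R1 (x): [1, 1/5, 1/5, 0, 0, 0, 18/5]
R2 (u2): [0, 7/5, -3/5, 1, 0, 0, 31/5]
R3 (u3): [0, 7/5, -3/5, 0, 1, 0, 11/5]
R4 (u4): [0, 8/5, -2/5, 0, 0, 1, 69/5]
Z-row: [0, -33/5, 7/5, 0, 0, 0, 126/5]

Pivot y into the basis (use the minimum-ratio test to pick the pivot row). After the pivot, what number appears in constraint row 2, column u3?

-1

Ratio test on column y — row 1: (18/5)/(1/5) = 18; row 2: (31/5)/(7/5) = 31/7; row 3: (11/5)/(7/5) = 11/7; row 4: (69/5)/(8/5) = 69/8. Minimum is 11/7 at row 3 (u3 leaves); pivot element 7/5.
Divide row 3 by 7/5; eliminate column y from the other rows.
Row 2 update in column u3: 0 − (7/5)·(5/7) = -1.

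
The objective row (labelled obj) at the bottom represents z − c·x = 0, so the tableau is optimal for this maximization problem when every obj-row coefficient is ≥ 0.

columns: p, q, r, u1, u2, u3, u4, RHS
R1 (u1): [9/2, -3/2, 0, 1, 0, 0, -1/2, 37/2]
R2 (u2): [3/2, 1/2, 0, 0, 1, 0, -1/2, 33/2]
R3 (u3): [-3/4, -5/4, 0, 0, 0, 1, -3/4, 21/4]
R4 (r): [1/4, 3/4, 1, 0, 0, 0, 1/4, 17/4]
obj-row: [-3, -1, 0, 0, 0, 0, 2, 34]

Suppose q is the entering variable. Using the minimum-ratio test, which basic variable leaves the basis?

Column q entries and ratios — u1: -3/2 ≤ 0, skip; u2: (33/2)/(1/2) = 33; u3: -5/4 ≤ 0, skip; r: (17/4)/(3/4) = 17/3.
Smallest ratio is 17/3 in the row of r, so r leaves.

r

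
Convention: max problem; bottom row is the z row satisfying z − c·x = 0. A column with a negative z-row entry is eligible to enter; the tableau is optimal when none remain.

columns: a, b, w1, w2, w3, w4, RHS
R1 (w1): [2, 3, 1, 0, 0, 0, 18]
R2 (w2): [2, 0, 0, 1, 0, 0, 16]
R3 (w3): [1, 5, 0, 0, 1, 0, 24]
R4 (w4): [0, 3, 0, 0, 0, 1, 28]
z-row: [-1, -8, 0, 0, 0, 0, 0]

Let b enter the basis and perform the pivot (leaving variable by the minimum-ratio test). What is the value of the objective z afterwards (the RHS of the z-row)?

192/5

Ratio test on column b — row 1: 18/3 = 6; row 2: entry 0 ≤ 0; row 3: 24/5 = 24/5; row 4: 28/3 = 28/3. Minimum is 24/5 at row 3 (w3 leaves); pivot element 5.
Pivot on row 3; the z-row RHS becomes 0 − (-8)·(24/5) = 192/5.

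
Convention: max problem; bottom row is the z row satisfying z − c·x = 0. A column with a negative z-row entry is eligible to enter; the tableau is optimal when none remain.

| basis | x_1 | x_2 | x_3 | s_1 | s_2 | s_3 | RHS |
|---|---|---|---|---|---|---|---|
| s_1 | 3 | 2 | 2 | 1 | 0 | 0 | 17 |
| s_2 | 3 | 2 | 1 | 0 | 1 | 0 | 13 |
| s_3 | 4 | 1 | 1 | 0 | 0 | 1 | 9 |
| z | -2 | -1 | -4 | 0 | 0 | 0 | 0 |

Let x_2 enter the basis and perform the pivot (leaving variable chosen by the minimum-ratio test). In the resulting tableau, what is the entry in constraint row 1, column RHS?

4

Ratio test on column x_2 — row 1: 17/2 = 17/2; row 2: 13/2 = 13/2; row 3: 9/1 = 9. Minimum is 13/2 at row 2 (s_2 leaves); pivot element 2.
Divide row 2 by 2; eliminate column x_2 from the other rows.
Row 1 update in column RHS: 17 − 2·(13/2) = 4.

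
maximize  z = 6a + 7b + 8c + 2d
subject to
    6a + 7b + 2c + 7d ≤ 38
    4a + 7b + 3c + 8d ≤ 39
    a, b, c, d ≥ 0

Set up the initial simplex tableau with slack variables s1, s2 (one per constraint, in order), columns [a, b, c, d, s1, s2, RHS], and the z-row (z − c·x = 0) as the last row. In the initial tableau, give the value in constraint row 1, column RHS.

The RHS of constraint 1 is b_1 = 38.

38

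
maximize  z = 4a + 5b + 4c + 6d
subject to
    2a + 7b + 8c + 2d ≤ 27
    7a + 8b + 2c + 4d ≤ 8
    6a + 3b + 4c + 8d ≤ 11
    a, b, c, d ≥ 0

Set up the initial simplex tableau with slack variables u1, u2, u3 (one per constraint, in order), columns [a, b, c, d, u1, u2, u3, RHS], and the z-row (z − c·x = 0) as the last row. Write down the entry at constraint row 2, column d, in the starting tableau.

Constraint 2 has coefficient 4 on d.

4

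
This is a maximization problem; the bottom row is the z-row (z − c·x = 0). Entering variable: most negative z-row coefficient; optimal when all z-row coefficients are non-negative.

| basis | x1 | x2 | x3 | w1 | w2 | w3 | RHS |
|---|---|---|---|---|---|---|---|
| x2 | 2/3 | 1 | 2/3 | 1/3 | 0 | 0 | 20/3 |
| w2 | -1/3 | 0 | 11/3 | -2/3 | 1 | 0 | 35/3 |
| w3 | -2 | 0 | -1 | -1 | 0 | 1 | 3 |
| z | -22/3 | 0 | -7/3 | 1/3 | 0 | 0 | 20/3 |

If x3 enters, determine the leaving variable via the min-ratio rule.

w2

Column x3 entries and ratios — x2: (20/3)/(2/3) = 10; w2: (35/3)/(11/3) = 35/11; w3: -1 ≤ 0, skip.
Smallest ratio is 35/11 in the row of w2, so w2 leaves.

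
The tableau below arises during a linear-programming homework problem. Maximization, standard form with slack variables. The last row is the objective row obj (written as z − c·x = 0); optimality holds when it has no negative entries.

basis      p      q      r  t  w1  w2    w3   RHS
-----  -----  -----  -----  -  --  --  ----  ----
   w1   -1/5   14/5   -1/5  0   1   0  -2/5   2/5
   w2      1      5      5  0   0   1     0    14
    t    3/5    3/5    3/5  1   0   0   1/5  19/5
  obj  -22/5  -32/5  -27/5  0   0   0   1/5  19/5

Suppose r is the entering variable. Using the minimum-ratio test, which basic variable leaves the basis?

Column r entries and ratios — w1: -1/5 ≤ 0, skip; w2: 14/5 = 14/5; t: (19/5)/(3/5) = 19/3.
Smallest ratio is 14/5 in the row of w2, so w2 leaves.

w2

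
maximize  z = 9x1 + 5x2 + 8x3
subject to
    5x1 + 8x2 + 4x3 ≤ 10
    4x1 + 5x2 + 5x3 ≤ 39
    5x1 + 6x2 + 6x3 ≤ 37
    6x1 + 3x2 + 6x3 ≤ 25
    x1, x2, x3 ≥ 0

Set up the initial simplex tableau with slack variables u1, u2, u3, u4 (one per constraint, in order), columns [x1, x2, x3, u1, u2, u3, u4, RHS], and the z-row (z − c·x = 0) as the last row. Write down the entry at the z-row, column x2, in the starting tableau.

-5

The z-row carries the negated objective coefficients: the x2 entry is -5.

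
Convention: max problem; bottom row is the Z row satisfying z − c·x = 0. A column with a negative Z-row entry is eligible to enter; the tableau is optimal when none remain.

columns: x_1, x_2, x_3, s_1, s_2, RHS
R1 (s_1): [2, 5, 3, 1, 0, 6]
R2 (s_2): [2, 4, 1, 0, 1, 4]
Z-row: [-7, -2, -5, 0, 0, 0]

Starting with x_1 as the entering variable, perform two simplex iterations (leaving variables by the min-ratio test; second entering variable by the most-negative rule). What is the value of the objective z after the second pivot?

31/2

Ratio test on column x_1 — row 1: 6/2 = 3; row 2: 4/2 = 2. Minimum is 2 at row 2 (s_2 leaves); pivot element 2.
Pivot on row 2; the Z-row RHS becomes 0 − (-7)·2 = 14.
Next entering variable (most negative Z-row entry -3/2): x_3.
Ratio test on column x_3 — row 1: 2/2 = 1; row 2: 2/(1/2) = 4. Minimum is 1 at row 1 (s_1 leaves); pivot element 2.
After the second pivot the Z-row RHS is 14 − (-3/2)·1 = 31/2.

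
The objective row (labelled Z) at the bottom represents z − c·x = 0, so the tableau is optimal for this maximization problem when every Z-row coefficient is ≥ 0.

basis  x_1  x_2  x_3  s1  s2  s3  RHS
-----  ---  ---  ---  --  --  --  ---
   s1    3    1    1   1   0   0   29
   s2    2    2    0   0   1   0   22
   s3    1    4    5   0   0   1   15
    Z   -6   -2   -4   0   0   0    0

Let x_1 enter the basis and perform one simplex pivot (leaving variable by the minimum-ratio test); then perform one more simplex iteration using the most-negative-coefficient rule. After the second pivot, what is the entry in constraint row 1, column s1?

5/14

Ratio test on column x_1 — row 1: 29/3 = 29/3; row 2: 22/2 = 11; row 3: 15/1 = 15. Minimum is 29/3 at row 1 (s1 leaves); pivot element 3.
Divide row 1 by 3; eliminate column x_1 from the other rows.
Second iteration: most negative Z-row entry is -2 in column x_3, so x_3 enters.
Ratio test on column x_3 — row 1: (29/3)/(1/3) = 29; row 2: entry -2/3 ≤ 0; row 3: (16/3)/(14/3) = 8/7. Minimum is 8/7 at row 3 (s3 leaves); pivot element 14/3.
Divide row 3 by 14/3; eliminate column x_3 from the other rows.
After both pivots, the entry at constraint row 1, column s1 is 5/14.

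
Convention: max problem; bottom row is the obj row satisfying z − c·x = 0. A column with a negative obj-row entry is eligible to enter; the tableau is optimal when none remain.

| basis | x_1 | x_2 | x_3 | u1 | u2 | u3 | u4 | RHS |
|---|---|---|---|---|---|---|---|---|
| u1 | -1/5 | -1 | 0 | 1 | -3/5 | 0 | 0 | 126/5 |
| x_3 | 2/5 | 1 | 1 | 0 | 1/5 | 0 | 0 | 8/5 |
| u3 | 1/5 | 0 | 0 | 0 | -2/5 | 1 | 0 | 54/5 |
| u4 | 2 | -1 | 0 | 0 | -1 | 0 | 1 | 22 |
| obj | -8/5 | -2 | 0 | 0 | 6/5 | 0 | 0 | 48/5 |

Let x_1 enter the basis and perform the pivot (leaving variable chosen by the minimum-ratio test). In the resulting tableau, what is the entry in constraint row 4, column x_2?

Ratio test on column x_1 — row 1: entry -1/5 ≤ 0; row 2: (8/5)/(2/5) = 4; row 3: (54/5)/(1/5) = 54; row 4: 22/2 = 11. Minimum is 4 at row 2 (x_3 leaves); pivot element 2/5.
Divide row 2 by 2/5; eliminate column x_1 from the other rows.
Row 4 update in column x_2: -1 − 2·(5/2) = -6.

-6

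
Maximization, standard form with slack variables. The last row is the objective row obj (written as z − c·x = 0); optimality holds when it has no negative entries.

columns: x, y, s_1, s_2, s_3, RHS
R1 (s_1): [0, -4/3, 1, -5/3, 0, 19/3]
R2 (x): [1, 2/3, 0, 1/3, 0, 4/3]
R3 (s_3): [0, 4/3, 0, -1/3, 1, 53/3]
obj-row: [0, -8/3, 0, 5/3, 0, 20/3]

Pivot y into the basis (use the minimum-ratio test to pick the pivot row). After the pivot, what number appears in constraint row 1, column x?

2

Ratio test on column y — row 1: entry -4/3 ≤ 0; row 2: (4/3)/(2/3) = 2; row 3: (53/3)/(4/3) = 53/4. Minimum is 2 at row 2 (x leaves); pivot element 2/3.
Divide row 2 by 2/3; eliminate column y from the other rows.
Row 1 update in column x: 0 − (-4/3)·(3/2) = 2.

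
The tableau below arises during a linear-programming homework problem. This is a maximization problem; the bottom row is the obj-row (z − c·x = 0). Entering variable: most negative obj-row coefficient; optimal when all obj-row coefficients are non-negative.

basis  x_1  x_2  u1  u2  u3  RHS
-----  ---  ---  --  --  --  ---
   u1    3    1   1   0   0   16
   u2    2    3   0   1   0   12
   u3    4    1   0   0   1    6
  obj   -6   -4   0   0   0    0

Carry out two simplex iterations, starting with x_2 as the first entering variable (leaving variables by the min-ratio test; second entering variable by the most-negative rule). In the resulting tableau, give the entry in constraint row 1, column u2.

-1/10

Ratio test on column x_2 — row 1: 16/1 = 16; row 2: 12/3 = 4; row 3: 6/1 = 6. Minimum is 4 at row 2 (u2 leaves); pivot element 3.
Divide row 2 by 3; eliminate column x_2 from the other rows.
Second iteration: most negative obj-row entry is -10/3 in column x_1, so x_1 enters.
Ratio test on column x_1 — row 1: 12/(7/3) = 36/7; row 2: 4/(2/3) = 6; row 3: 2/(10/3) = 3/5. Minimum is 3/5 at row 3 (u3 leaves); pivot element 10/3.
Divide row 3 by 10/3; eliminate column x_1 from the other rows.
After both pivots, the entry at constraint row 1, column u2 is -1/10.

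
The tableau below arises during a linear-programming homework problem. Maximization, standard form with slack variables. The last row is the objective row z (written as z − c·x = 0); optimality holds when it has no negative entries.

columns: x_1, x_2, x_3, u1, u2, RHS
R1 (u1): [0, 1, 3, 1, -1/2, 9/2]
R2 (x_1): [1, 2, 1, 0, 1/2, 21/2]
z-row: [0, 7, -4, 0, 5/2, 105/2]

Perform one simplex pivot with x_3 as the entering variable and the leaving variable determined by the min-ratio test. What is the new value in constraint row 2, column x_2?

5/3

Ratio test on column x_3 — row 1: (9/2)/3 = 3/2; row 2: (21/2)/1 = 21/2. Minimum is 3/2 at row 1 (u1 leaves); pivot element 3.
Divide row 1 by 3; eliminate column x_3 from the other rows.
Row 2 update in column x_2: 2 − 1·(1/3) = 5/3.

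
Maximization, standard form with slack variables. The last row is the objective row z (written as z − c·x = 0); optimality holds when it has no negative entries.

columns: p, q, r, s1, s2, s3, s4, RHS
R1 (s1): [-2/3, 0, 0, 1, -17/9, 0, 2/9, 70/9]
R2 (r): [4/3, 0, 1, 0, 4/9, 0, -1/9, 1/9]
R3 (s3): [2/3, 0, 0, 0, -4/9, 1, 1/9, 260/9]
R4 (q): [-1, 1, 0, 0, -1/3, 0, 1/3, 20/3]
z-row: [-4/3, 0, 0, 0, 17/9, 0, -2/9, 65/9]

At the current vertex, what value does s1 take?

70/9

s1 is basic (row 1); its value is the RHS of that row, 70/9.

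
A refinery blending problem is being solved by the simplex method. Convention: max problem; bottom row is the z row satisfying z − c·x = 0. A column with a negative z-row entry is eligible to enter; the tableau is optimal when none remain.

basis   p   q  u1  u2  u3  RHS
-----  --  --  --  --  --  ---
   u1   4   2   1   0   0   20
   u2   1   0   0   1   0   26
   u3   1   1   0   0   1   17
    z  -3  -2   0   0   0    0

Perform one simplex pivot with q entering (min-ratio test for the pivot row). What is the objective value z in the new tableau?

20

Ratio test on column q — row 1: 20/2 = 10; row 2: entry 0 ≤ 0; row 3: 17/1 = 17. Minimum is 10 at row 1 (u1 leaves); pivot element 2.
Pivot on row 1; the z-row RHS becomes 0 − (-2)·10 = 20.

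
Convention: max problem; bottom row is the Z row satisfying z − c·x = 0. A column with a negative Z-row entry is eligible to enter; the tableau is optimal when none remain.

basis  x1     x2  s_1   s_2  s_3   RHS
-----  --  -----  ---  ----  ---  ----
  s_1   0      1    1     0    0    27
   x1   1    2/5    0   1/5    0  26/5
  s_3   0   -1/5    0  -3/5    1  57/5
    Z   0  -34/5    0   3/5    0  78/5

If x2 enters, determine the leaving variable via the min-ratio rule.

x1

Column x2 entries and ratios — s_1: 27/1 = 27; x1: (26/5)/(2/5) = 13; s_3: -1/5 ≤ 0, skip.
Smallest ratio is 13 in the row of x1, so x1 leaves.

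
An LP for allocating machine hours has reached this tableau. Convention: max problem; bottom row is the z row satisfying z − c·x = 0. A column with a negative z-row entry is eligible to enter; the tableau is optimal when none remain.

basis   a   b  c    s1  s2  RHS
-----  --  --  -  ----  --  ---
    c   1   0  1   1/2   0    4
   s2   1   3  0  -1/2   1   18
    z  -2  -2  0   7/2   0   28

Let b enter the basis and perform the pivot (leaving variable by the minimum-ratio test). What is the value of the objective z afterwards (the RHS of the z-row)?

Ratio test on column b — row 1: entry 0 ≤ 0; row 2: 18/3 = 6. Minimum is 6 at row 2 (s2 leaves); pivot element 3.
Pivot on row 2; the z-row RHS becomes 28 − (-2)·6 = 40.

40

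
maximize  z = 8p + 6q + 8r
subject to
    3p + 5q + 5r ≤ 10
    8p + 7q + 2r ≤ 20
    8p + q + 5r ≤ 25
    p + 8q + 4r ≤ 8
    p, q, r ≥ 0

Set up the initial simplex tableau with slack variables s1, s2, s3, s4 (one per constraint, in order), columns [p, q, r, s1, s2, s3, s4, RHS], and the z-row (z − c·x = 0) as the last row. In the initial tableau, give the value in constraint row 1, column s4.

Slack s4 belongs to constraint 4; its column is the unit vector e_4, so the entry in row 1 is 0.

0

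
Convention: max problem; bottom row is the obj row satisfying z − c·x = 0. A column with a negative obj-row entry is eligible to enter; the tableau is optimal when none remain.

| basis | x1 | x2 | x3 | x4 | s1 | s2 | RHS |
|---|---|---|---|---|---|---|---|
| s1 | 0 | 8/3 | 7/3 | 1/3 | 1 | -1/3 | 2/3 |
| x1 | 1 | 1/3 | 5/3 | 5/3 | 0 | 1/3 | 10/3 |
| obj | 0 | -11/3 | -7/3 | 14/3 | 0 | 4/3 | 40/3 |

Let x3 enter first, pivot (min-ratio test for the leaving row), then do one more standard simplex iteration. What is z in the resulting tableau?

57/4

Ratio test on column x3 — row 1: (2/3)/(7/3) = 2/7; row 2: (10/3)/(5/3) = 2. Minimum is 2/7 at row 1 (s1 leaves); pivot element 7/3.
Pivot on row 1; the obj-row RHS becomes 40/3 − (-7/3)·(2/7) = 14.
Next entering variable (most negative obj-row entry -1): x2.
Ratio test on column x2 — row 1: (2/7)/(8/7) = 1/4; row 2: entry -11/7 ≤ 0. Minimum is 1/4 at row 1 (x3 leaves); pivot element 8/7.
After the second pivot the obj-row RHS is 14 − (-1)·(1/4) = 57/4.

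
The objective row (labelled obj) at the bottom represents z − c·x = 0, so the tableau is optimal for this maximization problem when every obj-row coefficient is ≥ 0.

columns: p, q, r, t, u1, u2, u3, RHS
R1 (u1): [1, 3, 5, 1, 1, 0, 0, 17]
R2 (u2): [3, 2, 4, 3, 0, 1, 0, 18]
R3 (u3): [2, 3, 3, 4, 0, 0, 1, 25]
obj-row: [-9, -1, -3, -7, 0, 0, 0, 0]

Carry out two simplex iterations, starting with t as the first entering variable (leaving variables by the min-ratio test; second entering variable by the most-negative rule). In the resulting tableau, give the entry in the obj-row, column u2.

3

Ratio test on column t — row 1: 17/1 = 17; row 2: 18/3 = 6; row 3: 25/4 = 25/4. Minimum is 6 at row 2 (u2 leaves); pivot element 3.
Divide row 2 by 3; eliminate column t from the other rows.
Second iteration: most negative obj-row entry is -2 in column p, so p enters.
Ratio test on column p — row 1: entry 0 ≤ 0; row 2: 6/1 = 6; row 3: entry -2 ≤ 0. Minimum is 6 at row 2 (t leaves); pivot element 1.
Divide row 2 by 1; eliminate column p from the other rows.
After both pivots, the entry at the obj-row, column u2 is 3.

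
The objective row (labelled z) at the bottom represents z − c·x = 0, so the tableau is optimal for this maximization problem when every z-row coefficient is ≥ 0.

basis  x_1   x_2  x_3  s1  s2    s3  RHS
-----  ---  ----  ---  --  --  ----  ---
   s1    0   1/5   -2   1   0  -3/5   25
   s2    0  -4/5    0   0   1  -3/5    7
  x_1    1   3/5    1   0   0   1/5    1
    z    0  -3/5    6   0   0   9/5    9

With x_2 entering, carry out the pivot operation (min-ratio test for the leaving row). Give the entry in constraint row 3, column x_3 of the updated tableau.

Ratio test on column x_2 — row 1: 25/(1/5) = 125; row 2: entry -4/5 ≤ 0; row 3: 1/(3/5) = 5/3. Minimum is 5/3 at row 3 (x_1 leaves); pivot element 3/5.
Divide row 3 by 3/5; eliminate column x_2 from the other rows.
In the new row 3, the x_3 entry is the old entry divided by the pivot: 1/(3/5) = 5/3.

5/3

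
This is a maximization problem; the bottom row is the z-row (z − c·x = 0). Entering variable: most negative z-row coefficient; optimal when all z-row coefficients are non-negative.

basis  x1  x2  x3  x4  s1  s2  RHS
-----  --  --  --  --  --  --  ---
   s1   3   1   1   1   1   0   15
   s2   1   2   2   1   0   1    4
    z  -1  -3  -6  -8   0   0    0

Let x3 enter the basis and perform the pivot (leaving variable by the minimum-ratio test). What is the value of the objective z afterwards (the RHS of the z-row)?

12

Ratio test on column x3 — row 1: 15/1 = 15; row 2: 4/2 = 2. Minimum is 2 at row 2 (s2 leaves); pivot element 2.
Pivot on row 2; the z-row RHS becomes 0 − (-6)·2 = 12.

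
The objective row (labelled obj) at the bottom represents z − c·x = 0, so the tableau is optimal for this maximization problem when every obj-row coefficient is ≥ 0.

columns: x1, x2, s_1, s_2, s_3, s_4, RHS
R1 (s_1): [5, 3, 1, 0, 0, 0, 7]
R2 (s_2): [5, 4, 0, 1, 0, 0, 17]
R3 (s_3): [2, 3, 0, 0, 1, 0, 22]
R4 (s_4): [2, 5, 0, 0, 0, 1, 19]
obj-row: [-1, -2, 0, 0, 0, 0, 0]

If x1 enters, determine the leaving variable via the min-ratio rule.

s_1

Column x1 entries and ratios — s_1: 7/5 = 7/5; s_2: 17/5 = 17/5; s_3: 22/2 = 11; s_4: 19/2 = 19/2.
Smallest ratio is 7/5 in the row of s_1, so s_1 leaves.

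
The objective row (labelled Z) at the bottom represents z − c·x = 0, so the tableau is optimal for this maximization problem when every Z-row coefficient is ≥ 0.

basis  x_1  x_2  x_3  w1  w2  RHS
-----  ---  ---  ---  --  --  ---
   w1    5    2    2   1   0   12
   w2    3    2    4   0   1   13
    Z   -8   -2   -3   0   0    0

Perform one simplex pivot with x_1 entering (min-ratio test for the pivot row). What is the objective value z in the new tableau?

Ratio test on column x_1 — row 1: 12/5 = 12/5; row 2: 13/3 = 13/3. Minimum is 12/5 at row 1 (w1 leaves); pivot element 5.
Pivot on row 1; the Z-row RHS becomes 0 − (-8)·(12/5) = 96/5.

96/5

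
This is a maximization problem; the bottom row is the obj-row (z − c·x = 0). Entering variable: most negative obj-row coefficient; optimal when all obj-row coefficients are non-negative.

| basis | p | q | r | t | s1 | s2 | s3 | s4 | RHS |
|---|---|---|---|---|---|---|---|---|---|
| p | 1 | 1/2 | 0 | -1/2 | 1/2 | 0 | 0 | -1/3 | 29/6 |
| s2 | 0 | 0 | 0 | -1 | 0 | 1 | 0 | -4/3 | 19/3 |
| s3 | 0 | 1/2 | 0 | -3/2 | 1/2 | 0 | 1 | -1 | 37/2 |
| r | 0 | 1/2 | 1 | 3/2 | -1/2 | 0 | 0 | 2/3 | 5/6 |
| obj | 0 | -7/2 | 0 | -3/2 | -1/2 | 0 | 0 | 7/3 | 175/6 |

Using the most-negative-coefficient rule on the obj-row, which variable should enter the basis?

Negative obj-row entries: q: -7/2, t: -3/2, s1: -1/2.
The most negative is -7/2 in column q, so q enters.

q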